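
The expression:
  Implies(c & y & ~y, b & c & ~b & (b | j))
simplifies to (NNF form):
True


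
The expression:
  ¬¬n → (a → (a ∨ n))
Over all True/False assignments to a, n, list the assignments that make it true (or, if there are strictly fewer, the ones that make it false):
is always true.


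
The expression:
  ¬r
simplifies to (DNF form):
¬r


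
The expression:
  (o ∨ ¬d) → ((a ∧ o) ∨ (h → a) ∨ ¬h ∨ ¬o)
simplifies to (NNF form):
a ∨ ¬h ∨ ¬o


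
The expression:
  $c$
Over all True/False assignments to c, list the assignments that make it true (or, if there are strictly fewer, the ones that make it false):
is true only for:
  c=True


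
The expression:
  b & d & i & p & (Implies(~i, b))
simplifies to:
b & d & i & p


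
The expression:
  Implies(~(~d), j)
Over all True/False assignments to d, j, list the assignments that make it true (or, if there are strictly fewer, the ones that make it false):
is false only for:
  d=True, j=False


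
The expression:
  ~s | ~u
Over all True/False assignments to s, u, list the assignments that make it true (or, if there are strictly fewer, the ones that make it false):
is false only for:
  s=True, u=True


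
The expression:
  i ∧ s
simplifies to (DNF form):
i ∧ s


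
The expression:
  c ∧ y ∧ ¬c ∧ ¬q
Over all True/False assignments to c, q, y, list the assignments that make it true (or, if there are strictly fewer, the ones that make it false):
is never true.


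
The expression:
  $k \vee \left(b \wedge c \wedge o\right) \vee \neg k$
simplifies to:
$\text{True}$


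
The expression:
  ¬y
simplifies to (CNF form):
¬y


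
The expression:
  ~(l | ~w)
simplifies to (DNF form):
w & ~l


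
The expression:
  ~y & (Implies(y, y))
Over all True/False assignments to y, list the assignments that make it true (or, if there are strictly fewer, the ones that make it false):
is true only for:
  y=False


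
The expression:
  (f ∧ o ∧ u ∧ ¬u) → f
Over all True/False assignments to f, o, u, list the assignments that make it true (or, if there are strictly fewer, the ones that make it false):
is always true.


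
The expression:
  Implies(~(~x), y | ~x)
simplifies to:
y | ~x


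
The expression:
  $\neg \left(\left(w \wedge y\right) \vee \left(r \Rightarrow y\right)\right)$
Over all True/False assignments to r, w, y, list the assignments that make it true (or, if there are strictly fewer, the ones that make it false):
is true only for:
  r=True, w=False, y=False;
  r=True, w=True, y=False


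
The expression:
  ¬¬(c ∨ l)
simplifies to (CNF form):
c ∨ l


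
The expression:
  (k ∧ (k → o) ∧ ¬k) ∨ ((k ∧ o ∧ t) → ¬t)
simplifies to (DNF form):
¬k ∨ ¬o ∨ ¬t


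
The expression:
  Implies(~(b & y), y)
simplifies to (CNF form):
y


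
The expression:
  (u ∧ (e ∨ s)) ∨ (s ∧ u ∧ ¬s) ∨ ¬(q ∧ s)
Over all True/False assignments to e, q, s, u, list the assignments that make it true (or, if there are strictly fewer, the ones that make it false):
is false only for:
  e=False, q=True, s=True, u=False;
  e=True, q=True, s=True, u=False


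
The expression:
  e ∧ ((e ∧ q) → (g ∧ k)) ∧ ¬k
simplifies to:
e ∧ ¬k ∧ ¬q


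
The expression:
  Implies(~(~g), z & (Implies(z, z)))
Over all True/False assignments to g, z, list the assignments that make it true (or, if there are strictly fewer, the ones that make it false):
is false only for:
  g=True, z=False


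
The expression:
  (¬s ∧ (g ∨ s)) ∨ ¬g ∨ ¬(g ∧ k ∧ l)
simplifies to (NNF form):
¬g ∨ ¬k ∨ ¬l ∨ ¬s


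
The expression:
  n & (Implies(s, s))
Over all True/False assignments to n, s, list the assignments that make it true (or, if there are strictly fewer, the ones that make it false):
is true only for:
  n=True, s=False;
  n=True, s=True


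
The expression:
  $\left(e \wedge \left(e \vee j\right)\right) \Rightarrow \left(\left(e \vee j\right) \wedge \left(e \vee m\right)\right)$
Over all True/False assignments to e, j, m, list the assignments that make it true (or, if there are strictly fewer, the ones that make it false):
is always true.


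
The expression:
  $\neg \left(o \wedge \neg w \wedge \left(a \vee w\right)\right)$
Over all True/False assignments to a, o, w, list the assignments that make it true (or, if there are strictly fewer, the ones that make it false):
is false only for:
  a=True, o=True, w=False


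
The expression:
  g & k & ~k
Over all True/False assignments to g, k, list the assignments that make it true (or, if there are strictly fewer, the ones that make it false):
is never true.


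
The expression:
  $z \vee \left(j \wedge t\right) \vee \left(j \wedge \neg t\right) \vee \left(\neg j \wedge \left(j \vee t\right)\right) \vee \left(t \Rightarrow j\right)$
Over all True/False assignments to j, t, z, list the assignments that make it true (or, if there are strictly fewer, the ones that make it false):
is always true.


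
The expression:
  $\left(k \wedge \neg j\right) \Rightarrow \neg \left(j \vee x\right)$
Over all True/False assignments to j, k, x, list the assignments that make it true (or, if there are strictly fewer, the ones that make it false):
is false only for:
  j=False, k=True, x=True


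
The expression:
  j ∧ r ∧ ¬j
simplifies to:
False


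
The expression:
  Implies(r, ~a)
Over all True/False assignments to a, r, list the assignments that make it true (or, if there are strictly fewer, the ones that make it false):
is false only for:
  a=True, r=True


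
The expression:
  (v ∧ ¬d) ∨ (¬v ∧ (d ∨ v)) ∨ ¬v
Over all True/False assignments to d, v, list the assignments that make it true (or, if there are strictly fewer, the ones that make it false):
is false only for:
  d=True, v=True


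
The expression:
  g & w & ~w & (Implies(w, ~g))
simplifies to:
False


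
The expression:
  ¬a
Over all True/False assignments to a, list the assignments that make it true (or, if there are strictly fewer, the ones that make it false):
is true only for:
  a=False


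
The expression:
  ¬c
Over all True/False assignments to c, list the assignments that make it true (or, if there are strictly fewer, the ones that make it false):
is true only for:
  c=False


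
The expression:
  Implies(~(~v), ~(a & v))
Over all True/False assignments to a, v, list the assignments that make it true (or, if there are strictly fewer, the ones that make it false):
is false only for:
  a=True, v=True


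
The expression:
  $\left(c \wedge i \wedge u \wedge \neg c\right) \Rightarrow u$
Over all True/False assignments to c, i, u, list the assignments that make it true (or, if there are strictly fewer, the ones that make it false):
is always true.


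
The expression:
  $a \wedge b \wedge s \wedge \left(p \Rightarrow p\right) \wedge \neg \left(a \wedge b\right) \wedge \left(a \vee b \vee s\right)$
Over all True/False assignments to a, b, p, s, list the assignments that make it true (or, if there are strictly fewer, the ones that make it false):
is never true.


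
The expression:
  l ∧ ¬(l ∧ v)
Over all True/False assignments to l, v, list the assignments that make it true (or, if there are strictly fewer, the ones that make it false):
is true only for:
  l=True, v=False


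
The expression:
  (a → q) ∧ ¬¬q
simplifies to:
q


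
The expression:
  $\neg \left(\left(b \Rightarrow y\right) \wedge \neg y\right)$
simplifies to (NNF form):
$b \vee y$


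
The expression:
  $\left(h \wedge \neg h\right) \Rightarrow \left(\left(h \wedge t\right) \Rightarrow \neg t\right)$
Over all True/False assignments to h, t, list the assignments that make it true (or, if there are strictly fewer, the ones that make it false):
is always true.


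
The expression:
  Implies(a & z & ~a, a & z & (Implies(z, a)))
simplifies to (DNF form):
True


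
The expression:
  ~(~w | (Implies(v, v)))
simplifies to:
False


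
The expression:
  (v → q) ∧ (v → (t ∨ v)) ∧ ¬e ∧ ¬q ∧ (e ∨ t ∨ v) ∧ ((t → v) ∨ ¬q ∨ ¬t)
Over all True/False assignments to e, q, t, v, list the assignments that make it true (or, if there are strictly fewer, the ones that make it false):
is true only for:
  e=False, q=False, t=True, v=False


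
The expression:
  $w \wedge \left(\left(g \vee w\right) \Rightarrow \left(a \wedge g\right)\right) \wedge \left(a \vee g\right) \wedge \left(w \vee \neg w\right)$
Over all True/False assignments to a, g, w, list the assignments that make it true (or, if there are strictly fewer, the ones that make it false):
is true only for:
  a=True, g=True, w=True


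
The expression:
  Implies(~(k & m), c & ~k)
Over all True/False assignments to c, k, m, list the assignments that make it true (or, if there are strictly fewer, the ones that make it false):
is true only for:
  c=False, k=True, m=True;
  c=True, k=False, m=False;
  c=True, k=False, m=True;
  c=True, k=True, m=True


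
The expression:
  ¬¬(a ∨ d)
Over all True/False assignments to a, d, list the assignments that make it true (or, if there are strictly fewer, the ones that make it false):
is false only for:
  a=False, d=False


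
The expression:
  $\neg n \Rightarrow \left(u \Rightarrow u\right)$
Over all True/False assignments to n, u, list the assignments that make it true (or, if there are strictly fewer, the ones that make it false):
is always true.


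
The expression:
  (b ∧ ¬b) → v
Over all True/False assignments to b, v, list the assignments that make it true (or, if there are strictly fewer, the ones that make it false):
is always true.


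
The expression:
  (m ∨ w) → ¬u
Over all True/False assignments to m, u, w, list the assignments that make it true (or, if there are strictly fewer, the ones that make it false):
is false only for:
  m=False, u=True, w=True;
  m=True, u=True, w=False;
  m=True, u=True, w=True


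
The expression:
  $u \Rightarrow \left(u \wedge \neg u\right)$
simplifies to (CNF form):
$\neg u$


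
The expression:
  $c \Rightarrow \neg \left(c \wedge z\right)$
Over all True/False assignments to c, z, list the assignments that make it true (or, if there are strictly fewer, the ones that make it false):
is false only for:
  c=True, z=True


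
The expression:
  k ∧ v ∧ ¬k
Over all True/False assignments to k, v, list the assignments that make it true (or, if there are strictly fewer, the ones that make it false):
is never true.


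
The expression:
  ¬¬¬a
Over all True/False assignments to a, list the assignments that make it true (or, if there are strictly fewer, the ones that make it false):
is true only for:
  a=False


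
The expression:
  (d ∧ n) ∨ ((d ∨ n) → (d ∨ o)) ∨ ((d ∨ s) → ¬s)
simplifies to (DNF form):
d ∨ o ∨ ¬n ∨ ¬s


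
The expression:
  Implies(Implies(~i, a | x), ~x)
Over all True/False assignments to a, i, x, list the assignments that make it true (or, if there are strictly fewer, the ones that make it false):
is true only for:
  a=False, i=False, x=False;
  a=False, i=True, x=False;
  a=True, i=False, x=False;
  a=True, i=True, x=False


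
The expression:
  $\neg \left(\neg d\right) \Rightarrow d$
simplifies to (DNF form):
$\text{True}$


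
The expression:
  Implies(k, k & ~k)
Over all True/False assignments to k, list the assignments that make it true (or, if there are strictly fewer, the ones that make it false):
is true only for:
  k=False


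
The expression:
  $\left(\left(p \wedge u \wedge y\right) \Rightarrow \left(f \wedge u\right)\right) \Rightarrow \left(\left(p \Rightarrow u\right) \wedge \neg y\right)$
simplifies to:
$\left(p \vee \neg y\right) \wedge \left(u \vee \neg p\right) \wedge \left(\neg f \vee \neg y\right)$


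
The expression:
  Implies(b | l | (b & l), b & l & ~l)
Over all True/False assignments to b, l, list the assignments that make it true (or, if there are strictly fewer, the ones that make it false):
is true only for:
  b=False, l=False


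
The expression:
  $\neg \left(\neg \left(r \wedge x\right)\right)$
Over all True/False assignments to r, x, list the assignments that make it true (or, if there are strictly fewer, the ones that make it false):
is true only for:
  r=True, x=True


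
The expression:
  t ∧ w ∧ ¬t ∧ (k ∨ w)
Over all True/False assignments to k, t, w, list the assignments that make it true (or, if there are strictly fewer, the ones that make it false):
is never true.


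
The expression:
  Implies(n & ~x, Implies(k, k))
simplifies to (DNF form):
True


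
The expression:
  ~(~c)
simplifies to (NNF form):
c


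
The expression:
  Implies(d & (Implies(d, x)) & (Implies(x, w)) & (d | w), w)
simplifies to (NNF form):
True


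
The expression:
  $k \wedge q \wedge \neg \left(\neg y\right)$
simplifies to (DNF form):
$k \wedge q \wedge y$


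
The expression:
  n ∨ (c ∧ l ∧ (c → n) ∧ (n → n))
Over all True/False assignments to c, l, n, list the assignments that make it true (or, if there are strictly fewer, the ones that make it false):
is true only for:
  c=False, l=False, n=True;
  c=False, l=True, n=True;
  c=True, l=False, n=True;
  c=True, l=True, n=True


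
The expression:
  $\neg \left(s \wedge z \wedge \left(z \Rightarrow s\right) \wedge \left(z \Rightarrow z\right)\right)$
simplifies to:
$\neg s \vee \neg z$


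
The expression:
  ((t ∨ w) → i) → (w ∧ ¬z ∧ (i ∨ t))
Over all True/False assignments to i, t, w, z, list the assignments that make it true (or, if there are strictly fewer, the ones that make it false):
is true only for:
  i=False, t=False, w=True, z=False;
  i=False, t=False, w=True, z=True;
  i=False, t=True, w=False, z=False;
  i=False, t=True, w=False, z=True;
  i=False, t=True, w=True, z=False;
  i=False, t=True, w=True, z=True;
  i=True, t=False, w=True, z=False;
  i=True, t=True, w=True, z=False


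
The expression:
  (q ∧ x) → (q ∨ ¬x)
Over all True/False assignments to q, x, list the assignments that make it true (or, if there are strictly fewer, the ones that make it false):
is always true.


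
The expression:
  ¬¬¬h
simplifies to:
¬h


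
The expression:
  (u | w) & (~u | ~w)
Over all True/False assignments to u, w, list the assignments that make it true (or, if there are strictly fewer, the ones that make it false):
is true only for:
  u=False, w=True;
  u=True, w=False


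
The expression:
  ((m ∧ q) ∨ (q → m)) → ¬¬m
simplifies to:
m ∨ q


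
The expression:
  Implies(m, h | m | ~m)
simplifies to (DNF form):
True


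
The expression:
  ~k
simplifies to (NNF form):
~k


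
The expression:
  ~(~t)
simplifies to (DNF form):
t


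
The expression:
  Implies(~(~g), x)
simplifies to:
x | ~g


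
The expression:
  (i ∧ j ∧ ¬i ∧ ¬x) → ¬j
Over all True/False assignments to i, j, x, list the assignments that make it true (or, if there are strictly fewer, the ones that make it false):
is always true.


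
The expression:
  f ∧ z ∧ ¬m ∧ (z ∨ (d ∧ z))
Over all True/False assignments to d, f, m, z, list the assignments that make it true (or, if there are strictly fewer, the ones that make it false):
is true only for:
  d=False, f=True, m=False, z=True;
  d=True, f=True, m=False, z=True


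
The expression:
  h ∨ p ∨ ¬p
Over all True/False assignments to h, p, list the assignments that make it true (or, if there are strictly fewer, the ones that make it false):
is always true.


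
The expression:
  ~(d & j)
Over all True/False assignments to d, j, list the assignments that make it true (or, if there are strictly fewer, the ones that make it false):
is false only for:
  d=True, j=True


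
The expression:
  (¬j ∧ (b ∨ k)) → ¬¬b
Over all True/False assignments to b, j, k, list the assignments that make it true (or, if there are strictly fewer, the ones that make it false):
is false only for:
  b=False, j=False, k=True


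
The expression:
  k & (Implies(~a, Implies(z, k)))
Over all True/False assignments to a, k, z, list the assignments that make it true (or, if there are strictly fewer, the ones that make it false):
is true only for:
  a=False, k=True, z=False;
  a=False, k=True, z=True;
  a=True, k=True, z=False;
  a=True, k=True, z=True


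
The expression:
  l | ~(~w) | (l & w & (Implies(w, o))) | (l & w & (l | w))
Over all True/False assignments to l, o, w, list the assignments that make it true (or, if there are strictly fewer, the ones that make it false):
is false only for:
  l=False, o=False, w=False;
  l=False, o=True, w=False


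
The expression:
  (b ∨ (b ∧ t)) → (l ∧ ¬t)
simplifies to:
(l ∧ ¬t) ∨ ¬b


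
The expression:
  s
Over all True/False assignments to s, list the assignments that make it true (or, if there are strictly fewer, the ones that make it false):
is true only for:
  s=True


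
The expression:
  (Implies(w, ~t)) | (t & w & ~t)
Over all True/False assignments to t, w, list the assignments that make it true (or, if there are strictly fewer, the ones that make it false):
is false only for:
  t=True, w=True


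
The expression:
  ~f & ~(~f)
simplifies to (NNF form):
False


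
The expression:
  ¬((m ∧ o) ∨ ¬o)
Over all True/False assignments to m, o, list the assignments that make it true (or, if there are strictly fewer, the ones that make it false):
is true only for:
  m=False, o=True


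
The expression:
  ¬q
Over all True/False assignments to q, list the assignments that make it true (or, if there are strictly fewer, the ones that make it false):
is true only for:
  q=False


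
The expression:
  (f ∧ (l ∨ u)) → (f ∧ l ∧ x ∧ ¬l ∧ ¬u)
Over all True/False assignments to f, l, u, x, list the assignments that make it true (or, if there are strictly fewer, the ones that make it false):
is false only for:
  f=True, l=False, u=True, x=False;
  f=True, l=False, u=True, x=True;
  f=True, l=True, u=False, x=False;
  f=True, l=True, u=False, x=True;
  f=True, l=True, u=True, x=False;
  f=True, l=True, u=True, x=True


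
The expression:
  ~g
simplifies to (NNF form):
~g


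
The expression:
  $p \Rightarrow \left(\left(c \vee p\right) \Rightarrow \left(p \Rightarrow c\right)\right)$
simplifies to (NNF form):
$c \vee \neg p$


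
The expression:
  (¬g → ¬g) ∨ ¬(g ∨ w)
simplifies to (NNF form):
True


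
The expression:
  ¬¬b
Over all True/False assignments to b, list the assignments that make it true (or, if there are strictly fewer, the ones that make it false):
is true only for:
  b=True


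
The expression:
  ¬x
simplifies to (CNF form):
¬x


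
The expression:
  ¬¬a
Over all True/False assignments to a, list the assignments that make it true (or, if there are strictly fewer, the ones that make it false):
is true only for:
  a=True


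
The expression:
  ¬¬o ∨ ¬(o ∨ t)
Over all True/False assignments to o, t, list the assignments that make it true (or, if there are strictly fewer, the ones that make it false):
is false only for:
  o=False, t=True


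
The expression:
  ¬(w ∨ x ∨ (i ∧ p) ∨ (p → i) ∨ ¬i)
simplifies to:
False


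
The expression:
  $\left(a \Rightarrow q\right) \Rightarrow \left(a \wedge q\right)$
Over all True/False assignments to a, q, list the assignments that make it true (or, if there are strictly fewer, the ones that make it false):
is true only for:
  a=True, q=False;
  a=True, q=True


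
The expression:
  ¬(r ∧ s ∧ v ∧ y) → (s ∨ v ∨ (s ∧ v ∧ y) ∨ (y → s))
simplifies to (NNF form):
s ∨ v ∨ ¬y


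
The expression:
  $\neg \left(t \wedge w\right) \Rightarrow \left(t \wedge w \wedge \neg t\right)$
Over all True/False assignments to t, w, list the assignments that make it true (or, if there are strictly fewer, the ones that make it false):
is true only for:
  t=True, w=True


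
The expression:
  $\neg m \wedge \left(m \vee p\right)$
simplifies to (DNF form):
$p \wedge \neg m$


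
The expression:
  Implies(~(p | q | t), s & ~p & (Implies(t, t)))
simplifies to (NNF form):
p | q | s | t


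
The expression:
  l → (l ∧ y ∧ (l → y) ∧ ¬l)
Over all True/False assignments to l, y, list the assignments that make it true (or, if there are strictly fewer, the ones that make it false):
is true only for:
  l=False, y=False;
  l=False, y=True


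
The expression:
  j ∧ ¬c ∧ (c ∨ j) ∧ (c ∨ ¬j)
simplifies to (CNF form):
False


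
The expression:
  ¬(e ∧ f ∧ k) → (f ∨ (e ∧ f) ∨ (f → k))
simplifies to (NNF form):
True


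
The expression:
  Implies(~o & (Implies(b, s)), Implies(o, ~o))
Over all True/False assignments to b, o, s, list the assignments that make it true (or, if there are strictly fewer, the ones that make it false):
is always true.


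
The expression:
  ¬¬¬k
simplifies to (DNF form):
¬k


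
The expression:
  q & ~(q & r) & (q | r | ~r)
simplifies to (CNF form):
q & ~r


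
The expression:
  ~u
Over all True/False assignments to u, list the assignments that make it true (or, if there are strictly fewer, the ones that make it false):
is true only for:
  u=False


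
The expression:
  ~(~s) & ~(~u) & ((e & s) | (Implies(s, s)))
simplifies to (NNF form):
s & u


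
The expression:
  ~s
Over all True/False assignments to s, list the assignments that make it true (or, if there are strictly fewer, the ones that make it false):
is true only for:
  s=False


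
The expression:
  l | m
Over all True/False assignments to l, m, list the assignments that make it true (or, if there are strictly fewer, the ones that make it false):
is false only for:
  l=False, m=False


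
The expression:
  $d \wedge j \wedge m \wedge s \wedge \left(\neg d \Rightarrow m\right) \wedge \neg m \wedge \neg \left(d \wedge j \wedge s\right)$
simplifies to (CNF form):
$\text{False}$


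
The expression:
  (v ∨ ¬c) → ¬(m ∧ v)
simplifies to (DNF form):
¬m ∨ ¬v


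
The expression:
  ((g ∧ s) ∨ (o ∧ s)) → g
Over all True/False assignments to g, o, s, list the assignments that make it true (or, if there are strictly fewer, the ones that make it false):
is false only for:
  g=False, o=True, s=True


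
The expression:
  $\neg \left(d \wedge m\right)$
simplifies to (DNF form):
$\neg d \vee \neg m$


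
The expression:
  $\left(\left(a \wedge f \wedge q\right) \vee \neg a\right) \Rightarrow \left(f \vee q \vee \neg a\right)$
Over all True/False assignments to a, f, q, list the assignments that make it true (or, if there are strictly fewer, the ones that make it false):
is always true.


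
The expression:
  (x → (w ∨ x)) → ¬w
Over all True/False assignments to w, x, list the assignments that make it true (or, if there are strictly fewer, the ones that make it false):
is true only for:
  w=False, x=False;
  w=False, x=True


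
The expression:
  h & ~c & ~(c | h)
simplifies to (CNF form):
False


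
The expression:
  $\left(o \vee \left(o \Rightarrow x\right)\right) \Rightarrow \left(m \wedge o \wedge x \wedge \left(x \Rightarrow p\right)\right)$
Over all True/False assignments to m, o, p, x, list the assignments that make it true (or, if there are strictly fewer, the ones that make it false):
is true only for:
  m=True, o=True, p=True, x=True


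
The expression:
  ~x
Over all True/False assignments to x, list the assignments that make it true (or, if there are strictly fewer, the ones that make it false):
is true only for:
  x=False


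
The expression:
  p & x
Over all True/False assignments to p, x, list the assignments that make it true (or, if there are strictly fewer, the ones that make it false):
is true only for:
  p=True, x=True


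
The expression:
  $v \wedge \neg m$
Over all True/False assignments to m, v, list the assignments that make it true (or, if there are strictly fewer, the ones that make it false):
is true only for:
  m=False, v=True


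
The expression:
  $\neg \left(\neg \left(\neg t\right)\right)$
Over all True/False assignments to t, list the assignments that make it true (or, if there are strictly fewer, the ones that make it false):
is true only for:
  t=False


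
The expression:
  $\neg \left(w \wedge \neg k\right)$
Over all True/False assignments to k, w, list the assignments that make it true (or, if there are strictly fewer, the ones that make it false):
is false only for:
  k=False, w=True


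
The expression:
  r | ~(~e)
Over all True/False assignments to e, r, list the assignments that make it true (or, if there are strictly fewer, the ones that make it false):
is false only for:
  e=False, r=False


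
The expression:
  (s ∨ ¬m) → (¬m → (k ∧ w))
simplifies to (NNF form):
m ∨ (k ∧ w)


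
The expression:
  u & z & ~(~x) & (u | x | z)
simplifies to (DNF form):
u & x & z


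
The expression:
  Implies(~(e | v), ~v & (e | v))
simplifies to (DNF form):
e | v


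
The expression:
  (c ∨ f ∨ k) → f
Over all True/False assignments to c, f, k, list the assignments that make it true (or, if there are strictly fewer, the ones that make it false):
is false only for:
  c=False, f=False, k=True;
  c=True, f=False, k=False;
  c=True, f=False, k=True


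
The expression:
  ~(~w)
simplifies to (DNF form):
w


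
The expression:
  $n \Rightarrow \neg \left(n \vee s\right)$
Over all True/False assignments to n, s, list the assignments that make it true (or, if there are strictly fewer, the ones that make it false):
is true only for:
  n=False, s=False;
  n=False, s=True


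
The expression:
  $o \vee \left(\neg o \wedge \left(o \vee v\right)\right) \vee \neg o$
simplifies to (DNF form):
$\text{True}$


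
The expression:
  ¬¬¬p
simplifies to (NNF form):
¬p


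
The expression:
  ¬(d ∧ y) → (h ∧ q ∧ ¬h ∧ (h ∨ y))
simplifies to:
d ∧ y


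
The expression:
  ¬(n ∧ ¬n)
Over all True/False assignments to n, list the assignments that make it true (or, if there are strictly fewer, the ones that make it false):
is always true.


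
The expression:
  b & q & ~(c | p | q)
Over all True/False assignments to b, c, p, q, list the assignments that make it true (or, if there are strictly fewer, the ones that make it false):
is never true.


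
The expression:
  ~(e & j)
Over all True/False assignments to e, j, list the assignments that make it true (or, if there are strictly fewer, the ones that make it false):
is false only for:
  e=True, j=True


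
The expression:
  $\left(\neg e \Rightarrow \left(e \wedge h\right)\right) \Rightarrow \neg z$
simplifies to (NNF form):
$\neg e \vee \neg z$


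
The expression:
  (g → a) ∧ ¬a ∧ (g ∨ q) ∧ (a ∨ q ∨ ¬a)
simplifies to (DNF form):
q ∧ ¬a ∧ ¬g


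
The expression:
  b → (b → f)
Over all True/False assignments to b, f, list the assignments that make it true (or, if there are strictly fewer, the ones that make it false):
is false only for:
  b=True, f=False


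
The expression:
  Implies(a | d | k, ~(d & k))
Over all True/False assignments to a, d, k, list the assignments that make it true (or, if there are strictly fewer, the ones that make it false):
is false only for:
  a=False, d=True, k=True;
  a=True, d=True, k=True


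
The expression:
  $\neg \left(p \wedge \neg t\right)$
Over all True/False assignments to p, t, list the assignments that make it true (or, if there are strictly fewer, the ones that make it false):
is false only for:
  p=True, t=False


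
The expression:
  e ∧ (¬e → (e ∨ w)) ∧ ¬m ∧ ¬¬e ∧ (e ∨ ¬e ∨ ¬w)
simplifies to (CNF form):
e ∧ ¬m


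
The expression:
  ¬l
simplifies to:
¬l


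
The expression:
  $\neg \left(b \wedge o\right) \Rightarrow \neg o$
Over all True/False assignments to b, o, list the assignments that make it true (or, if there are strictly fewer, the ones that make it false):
is false only for:
  b=False, o=True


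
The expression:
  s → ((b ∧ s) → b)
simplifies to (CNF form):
True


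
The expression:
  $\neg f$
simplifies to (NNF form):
$\neg f$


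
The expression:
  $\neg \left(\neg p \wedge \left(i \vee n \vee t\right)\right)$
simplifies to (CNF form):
$\left(p \vee \neg i\right) \wedge \left(p \vee \neg n\right) \wedge \left(p \vee \neg t\right)$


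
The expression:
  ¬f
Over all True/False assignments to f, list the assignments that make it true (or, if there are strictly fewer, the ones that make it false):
is true only for:
  f=False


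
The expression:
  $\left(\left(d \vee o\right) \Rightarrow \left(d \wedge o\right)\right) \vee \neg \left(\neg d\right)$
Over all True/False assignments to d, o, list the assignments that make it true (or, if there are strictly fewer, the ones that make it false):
is false only for:
  d=False, o=True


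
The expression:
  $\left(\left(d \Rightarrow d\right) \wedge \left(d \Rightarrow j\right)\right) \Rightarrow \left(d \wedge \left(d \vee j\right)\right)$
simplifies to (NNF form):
$d$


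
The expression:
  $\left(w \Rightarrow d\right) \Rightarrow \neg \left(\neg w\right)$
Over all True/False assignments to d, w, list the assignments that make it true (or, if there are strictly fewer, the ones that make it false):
is true only for:
  d=False, w=True;
  d=True, w=True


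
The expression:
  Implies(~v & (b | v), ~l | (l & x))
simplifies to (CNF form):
v | x | ~b | ~l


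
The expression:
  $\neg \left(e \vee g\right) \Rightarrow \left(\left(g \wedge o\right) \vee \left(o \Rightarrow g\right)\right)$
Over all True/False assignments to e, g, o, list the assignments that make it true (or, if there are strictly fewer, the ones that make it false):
is false only for:
  e=False, g=False, o=True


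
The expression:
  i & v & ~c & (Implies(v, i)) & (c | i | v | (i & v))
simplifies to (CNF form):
i & v & ~c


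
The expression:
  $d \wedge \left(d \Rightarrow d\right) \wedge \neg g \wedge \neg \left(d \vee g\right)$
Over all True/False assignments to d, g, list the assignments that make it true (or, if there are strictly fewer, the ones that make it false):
is never true.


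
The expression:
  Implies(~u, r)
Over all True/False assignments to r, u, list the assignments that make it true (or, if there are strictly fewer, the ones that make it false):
is false only for:
  r=False, u=False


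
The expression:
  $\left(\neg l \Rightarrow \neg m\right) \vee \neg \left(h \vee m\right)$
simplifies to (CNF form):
$l \vee \neg m$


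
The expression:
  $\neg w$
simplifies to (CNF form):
$\neg w$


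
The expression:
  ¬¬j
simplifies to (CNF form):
j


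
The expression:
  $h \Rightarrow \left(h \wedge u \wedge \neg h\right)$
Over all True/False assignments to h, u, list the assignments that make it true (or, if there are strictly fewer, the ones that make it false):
is true only for:
  h=False, u=False;
  h=False, u=True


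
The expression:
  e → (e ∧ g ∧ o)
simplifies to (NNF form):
(g ∧ o) ∨ ¬e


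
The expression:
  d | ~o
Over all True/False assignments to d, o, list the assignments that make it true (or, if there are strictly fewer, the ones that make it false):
is false only for:
  d=False, o=True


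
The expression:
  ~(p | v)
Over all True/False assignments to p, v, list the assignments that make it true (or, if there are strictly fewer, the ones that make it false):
is true only for:
  p=False, v=False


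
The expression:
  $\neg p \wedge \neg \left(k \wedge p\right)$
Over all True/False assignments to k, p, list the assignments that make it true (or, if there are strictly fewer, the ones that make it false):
is true only for:
  k=False, p=False;
  k=True, p=False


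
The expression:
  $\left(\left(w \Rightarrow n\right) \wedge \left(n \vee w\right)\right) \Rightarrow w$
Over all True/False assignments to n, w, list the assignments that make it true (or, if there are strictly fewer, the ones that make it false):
is false only for:
  n=True, w=False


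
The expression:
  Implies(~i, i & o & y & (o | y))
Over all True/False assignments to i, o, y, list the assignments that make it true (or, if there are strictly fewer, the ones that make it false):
is true only for:
  i=True, o=False, y=False;
  i=True, o=False, y=True;
  i=True, o=True, y=False;
  i=True, o=True, y=True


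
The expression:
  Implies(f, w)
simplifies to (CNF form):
w | ~f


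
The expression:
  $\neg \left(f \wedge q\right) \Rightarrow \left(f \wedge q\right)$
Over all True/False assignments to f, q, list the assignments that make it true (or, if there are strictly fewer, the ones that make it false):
is true only for:
  f=True, q=True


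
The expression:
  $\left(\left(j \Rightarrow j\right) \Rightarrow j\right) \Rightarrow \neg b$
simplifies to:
$\neg b \vee \neg j$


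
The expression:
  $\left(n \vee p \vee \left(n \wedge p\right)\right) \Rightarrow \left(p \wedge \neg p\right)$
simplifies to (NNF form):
$\neg n \wedge \neg p$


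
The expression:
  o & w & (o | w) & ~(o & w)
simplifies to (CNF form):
False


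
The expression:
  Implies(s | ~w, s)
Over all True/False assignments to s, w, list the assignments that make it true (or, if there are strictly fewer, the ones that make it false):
is false only for:
  s=False, w=False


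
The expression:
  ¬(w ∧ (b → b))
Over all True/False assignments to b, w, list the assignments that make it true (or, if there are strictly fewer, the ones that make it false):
is true only for:
  b=False, w=False;
  b=True, w=False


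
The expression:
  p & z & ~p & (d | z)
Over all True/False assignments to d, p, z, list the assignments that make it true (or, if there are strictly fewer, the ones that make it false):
is never true.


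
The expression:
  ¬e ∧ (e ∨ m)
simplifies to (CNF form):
m ∧ ¬e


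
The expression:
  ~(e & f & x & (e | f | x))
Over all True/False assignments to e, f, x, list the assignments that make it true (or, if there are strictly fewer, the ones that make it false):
is false only for:
  e=True, f=True, x=True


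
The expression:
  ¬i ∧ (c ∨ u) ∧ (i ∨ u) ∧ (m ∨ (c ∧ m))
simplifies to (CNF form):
m ∧ u ∧ ¬i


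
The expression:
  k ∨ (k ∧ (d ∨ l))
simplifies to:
k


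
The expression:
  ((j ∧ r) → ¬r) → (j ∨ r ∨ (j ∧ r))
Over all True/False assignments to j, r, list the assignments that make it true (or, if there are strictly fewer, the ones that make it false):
is false only for:
  j=False, r=False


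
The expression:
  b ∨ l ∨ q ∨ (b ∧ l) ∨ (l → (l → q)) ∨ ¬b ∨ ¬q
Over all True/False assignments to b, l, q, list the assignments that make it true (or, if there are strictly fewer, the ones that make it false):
is always true.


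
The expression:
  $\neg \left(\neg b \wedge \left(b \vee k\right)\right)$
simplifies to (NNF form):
$b \vee \neg k$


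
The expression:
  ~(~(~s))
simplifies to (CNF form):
~s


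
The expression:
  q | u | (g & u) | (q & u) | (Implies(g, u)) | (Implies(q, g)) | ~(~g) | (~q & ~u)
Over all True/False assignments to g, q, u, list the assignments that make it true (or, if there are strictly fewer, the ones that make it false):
is always true.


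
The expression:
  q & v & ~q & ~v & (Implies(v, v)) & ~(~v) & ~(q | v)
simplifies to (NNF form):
False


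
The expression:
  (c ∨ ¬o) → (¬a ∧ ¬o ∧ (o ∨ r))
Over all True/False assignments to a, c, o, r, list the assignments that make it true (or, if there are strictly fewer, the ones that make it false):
is true only for:
  a=False, c=False, o=False, r=True;
  a=False, c=False, o=True, r=False;
  a=False, c=False, o=True, r=True;
  a=False, c=True, o=False, r=True;
  a=True, c=False, o=True, r=False;
  a=True, c=False, o=True, r=True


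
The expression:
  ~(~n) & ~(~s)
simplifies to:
n & s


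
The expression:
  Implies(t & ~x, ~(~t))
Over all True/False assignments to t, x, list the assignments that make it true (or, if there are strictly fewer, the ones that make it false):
is always true.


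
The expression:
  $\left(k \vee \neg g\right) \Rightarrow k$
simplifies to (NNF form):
$g \vee k$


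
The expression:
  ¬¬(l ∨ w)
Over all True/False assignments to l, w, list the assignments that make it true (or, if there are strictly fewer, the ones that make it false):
is false only for:
  l=False, w=False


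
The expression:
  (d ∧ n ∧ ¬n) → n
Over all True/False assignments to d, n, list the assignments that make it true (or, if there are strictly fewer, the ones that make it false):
is always true.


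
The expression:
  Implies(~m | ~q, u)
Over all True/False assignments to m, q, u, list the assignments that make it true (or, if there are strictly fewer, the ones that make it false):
is false only for:
  m=False, q=False, u=False;
  m=False, q=True, u=False;
  m=True, q=False, u=False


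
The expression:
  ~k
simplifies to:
~k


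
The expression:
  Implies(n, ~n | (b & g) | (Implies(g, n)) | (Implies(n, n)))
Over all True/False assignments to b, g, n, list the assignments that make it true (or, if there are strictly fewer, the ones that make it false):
is always true.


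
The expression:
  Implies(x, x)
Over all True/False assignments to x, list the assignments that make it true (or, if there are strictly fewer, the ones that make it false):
is always true.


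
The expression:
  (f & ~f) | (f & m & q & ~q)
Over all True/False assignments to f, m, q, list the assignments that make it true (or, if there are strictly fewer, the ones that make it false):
is never true.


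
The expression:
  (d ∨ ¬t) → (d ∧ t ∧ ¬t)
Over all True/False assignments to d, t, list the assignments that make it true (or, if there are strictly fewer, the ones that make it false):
is true only for:
  d=False, t=True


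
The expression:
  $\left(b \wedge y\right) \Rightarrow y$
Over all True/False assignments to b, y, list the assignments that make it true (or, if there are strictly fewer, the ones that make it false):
is always true.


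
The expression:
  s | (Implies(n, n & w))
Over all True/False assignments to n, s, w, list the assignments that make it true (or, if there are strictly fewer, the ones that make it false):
is false only for:
  n=True, s=False, w=False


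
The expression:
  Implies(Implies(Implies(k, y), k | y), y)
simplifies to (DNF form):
y | ~k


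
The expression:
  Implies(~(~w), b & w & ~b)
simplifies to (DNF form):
~w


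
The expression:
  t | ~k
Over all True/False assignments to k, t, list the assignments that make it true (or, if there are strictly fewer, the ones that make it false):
is false only for:
  k=True, t=False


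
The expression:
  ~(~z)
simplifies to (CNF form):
z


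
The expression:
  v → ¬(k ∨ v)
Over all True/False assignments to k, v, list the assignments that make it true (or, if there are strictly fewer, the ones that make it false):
is true only for:
  k=False, v=False;
  k=True, v=False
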